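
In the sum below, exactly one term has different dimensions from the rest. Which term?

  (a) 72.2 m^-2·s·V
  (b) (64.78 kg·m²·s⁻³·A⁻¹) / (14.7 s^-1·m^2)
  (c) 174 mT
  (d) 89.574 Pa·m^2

(d)

Work out the base dimensions of each:
  (a) V·s·m⁻² = J·C⁻¹·s·m⁻² = kg·s⁻²·A⁻¹
  (b) [kg·m²·s⁻³·A⁻¹] / [m²·s⁻¹] = kg·s⁻²·A⁻¹
  (c) T = Wb·m⁻² = kg·s⁻²·A⁻¹
  (d) Pa·m² = N·m⁻²·m² = kg·m·s⁻²
All reduce to kg·s⁻²·A⁻¹ except (d), which is kg·m·s⁻².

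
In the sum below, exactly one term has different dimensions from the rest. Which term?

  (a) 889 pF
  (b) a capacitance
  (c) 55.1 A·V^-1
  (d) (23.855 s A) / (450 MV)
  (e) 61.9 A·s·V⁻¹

Expand each in SI base units:
  (a) F = C·V⁻¹ = kg⁻¹·m⁻²·s⁴·A²
  (b) [capacitance] = kg⁻¹·m⁻²·s⁴·A²
  (c) A·V⁻¹ = A·(J·C⁻¹)⁻¹ = kg⁻¹·m⁻²·s³·A²
  (d) [s·A] / [kg·m²·s⁻³·A⁻¹] = kg⁻¹·m⁻²·s⁴·A²
  (e) A·s·V⁻¹ = A·s·(J·C⁻¹)⁻¹ = kg⁻¹·m⁻²·s⁴·A²
All reduce to kg⁻¹·m⁻²·s⁴·A² except (c), which is kg⁻¹·m⁻²·s³·A².

(c)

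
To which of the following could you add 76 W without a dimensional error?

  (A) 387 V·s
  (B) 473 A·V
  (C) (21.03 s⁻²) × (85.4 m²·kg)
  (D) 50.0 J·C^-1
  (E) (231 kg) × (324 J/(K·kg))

(B)

Reference: W = J·s⁻¹ = kg·m²·s⁻³.
Each option:
  (A) V·s = J·C⁻¹·s = kg·m²·s⁻²·A⁻¹
  (B) V·A = J·C⁻¹·A = kg·m²·s⁻³  ← same
  (C) [s⁻²] · [kg·m²] = kg·m²·s⁻²
  (D) J·C⁻¹ = N·m·(s·A)⁻¹ = kg·m²·s⁻³·A⁻¹
  (E) [kg] · [m²·s⁻²·K⁻¹] = kg·m²·s⁻²·K⁻¹
Only (B) matches kg·m²·s⁻³.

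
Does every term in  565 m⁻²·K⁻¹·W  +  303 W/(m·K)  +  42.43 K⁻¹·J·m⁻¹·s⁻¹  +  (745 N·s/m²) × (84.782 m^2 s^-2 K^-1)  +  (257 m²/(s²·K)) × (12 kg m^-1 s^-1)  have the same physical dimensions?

No

Reduce each to base SI dimensions:
  565 m⁻²·K⁻¹·W:  W·m⁻²·K⁻¹ = J·s⁻¹·m⁻²·K⁻¹ = kg·s⁻³·K⁻¹
  303 W/(m·K):  W·m⁻¹·K⁻¹ = J·s⁻¹·m⁻¹·K⁻¹ = kg·m·s⁻³·K⁻¹
  42.43 K⁻¹·J·m⁻¹·s⁻¹:  J·s⁻¹·m⁻¹·K⁻¹ = N·m·s⁻¹·m⁻¹·K⁻¹ = kg·m·s⁻³·K⁻¹
  (745 N·s/m²) × (84.782 m^2 s^-2 K^-1):  [kg·m⁻¹·s⁻¹] · [m²·s⁻²·K⁻¹] = kg·m·s⁻³·K⁻¹
  (257 m²/(s²·K)) × (12 kg m^-1 s^-1):  [m²·s⁻²·K⁻¹] · [kg·m⁻¹·s⁻¹] = kg·m·s⁻³·K⁻¹
The terms do not share a single dimension (kg·m·s⁻³·K⁻¹ vs kg·s⁻³·K⁻¹).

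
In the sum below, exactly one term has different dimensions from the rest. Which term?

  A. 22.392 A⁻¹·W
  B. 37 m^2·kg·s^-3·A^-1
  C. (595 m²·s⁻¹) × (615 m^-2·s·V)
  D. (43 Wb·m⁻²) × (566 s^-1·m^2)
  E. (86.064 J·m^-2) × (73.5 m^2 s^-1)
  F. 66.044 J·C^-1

E.

Expand each in SI base units:
  A. W·A⁻¹ = J·s⁻¹·A⁻¹ = kg·m²·s⁻³·A⁻¹
  B. kg·m²·s⁻³·A⁻¹
  C. [m²·s⁻¹] · [kg·s⁻²·A⁻¹] = kg·m²·s⁻³·A⁻¹
  D. [kg·s⁻²·A⁻¹] · [m²·s⁻¹] = kg·m²·s⁻³·A⁻¹
  E. [kg·s⁻²] · [m²·s⁻¹] = kg·m²·s⁻³
  F. J·C⁻¹ = N·m·(s·A)⁻¹ = kg·m²·s⁻³·A⁻¹
All reduce to kg·m²·s⁻³·A⁻¹ except E., which is kg·m²·s⁻³.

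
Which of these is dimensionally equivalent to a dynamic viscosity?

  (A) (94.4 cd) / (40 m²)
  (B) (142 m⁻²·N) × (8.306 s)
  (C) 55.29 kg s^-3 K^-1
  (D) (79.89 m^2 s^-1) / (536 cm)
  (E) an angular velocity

(B)

Reference: [dynamic viscosity] = kg·m⁻¹·s⁻¹.
Each option:
  (A) [cd] / [m²] = m⁻²·cd
  (B) [kg·m⁻¹·s⁻²] · [s] = kg·m⁻¹·s⁻¹  ← same
  (C) kg·s⁻³·K⁻¹
  (D) [m²·s⁻¹] / [m] = m·s⁻¹
  (E) [angular velocity] = s⁻¹
Only (B) matches kg·m⁻¹·s⁻¹.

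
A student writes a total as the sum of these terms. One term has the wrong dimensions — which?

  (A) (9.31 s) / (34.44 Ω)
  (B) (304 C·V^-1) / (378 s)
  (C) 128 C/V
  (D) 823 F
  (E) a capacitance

(B)

Dimensions:
  (A) [s] / [kg·m²·s⁻³·A⁻²] = kg⁻¹·m⁻²·s⁴·A²
  (B) [kg⁻¹·m⁻²·s⁴·A²] / [s] = kg⁻¹·m⁻²·s³·A²
  (C) C·V⁻¹ = s·A·(J·C⁻¹)⁻¹ = kg⁻¹·m⁻²·s⁴·A²
  (D) F = C·V⁻¹ = kg⁻¹·m⁻²·s⁴·A²
  (E) [capacitance] = kg⁻¹·m⁻²·s⁴·A²
All reduce to kg⁻¹·m⁻²·s⁴·A² except (B), which is kg⁻¹·m⁻²·s³·A².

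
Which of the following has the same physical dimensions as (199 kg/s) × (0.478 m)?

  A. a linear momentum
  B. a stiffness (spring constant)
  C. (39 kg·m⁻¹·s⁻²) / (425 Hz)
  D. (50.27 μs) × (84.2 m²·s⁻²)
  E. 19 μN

A.

Reference: [kg·s⁻¹] · [m] = kg·m·s⁻¹.
Each option:
  A. [linear momentum] = kg·m·s⁻¹  ← same
  B. [stiffness (spring constant)] = kg·s⁻²
  C. [kg·m⁻¹·s⁻²] / [s⁻¹] = kg·m⁻¹·s⁻¹
  D. [s] · [m²·s⁻²] = m²·s⁻¹
  E. N = kg·m·s⁻²
Only A. matches kg·m·s⁻¹.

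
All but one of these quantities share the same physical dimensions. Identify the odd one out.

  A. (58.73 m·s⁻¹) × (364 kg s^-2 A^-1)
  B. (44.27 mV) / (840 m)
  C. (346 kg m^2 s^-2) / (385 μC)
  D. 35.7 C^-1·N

C.

Work out the base dimensions of each:
  A. [m·s⁻¹] · [kg·s⁻²·A⁻¹] = kg·m·s⁻³·A⁻¹
  B. [kg·m²·s⁻³·A⁻¹] / [m] = kg·m·s⁻³·A⁻¹
  C. [kg·m²·s⁻²] / [s·A] = kg·m²·s⁻³·A⁻¹
  D. N·C⁻¹ = kg·m·s⁻²·(s·A)⁻¹ = kg·m·s⁻³·A⁻¹
All reduce to kg·m·s⁻³·A⁻¹ except C., which is kg·m²·s⁻³·A⁻¹.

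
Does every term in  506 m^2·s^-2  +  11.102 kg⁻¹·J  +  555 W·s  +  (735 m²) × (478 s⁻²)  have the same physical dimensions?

No

Reduce each to base SI dimensions:
  506 m^2·s^-2:  m²·s⁻²
  11.102 kg⁻¹·J:  J·kg⁻¹ = N·m·kg⁻¹ = m²·s⁻²
  555 W·s:  W·s = J·s⁻¹·s = kg·m²·s⁻²
  (735 m²) × (478 s⁻²):  [m²] · [s⁻²] = m²·s⁻²
The terms do not share a single dimension (kg·m²·s⁻² vs m²·s⁻²).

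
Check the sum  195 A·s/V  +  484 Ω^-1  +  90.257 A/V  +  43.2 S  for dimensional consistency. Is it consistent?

No

In SI base units:
  195 A·s/V:  A·s·V⁻¹ = A·s·(J·C⁻¹)⁻¹ = kg⁻¹·m⁻²·s⁴·A²
  484 Ω^-1:  Ω⁻¹ = (V·A⁻¹)⁻¹ = kg⁻¹·m⁻²·s³·A²
  90.257 A/V:  A·V⁻¹ = A·(J·C⁻¹)⁻¹ = kg⁻¹·m⁻²·s³·A²
  43.2 S:  S = Ω⁻¹ = kg⁻¹·m⁻²·s³·A²
The terms do not share a single dimension (kg⁻¹·m⁻²·s³·A² vs kg⁻¹·m⁻²·s⁴·A²).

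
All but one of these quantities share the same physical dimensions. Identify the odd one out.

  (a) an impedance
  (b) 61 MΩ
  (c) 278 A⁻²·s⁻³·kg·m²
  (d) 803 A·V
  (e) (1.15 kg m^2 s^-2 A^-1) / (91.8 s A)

Work out the base dimensions of each:
  (a) [impedance] = kg·m²·s⁻³·A⁻²
  (b) Ω = V·A⁻¹ = kg·m²·s⁻³·A⁻²
  (c) kg·m²·s⁻³·A⁻²
  (d) V·A = J·C⁻¹·A = kg·m²·s⁻³
  (e) [kg·m²·s⁻²·A⁻¹] / [s·A] = kg·m²·s⁻³·A⁻²
All reduce to kg·m²·s⁻³·A⁻² except (d), which is kg·m²·s⁻³.

(d)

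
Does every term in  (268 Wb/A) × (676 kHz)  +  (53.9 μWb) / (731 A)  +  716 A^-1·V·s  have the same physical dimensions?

No

In SI base units:
  (268 Wb/A) × (676 kHz):  [kg·m²·s⁻²·A⁻²] · [s⁻¹] = kg·m²·s⁻³·A⁻²
  (53.9 μWb) / (731 A):  [kg·m²·s⁻²·A⁻¹] / [A] = kg·m²·s⁻²·A⁻²
  716 A^-1·V·s:  V·s·A⁻¹ = J·C⁻¹·s·A⁻¹ = kg·m²·s⁻²·A⁻²
The terms do not share a single dimension (kg·m²·s⁻²·A⁻² vs kg·m²·s⁻³·A⁻²).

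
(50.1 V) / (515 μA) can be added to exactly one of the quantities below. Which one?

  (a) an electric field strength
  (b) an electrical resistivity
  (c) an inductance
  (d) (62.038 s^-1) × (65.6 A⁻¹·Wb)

(d)

Reference: [kg·m²·s⁻³·A⁻¹] / [A] = kg·m²·s⁻³·A⁻².
Each option:
  (a) [electric field strength] = kg·m·s⁻³·A⁻¹
  (b) [electrical resistivity] = kg·m³·s⁻³·A⁻²
  (c) [inductance] = kg·m²·s⁻²·A⁻²
  (d) [s⁻¹] · [kg·m²·s⁻²·A⁻²] = kg·m²·s⁻³·A⁻²  ← same
Only (d) matches kg·m²·s⁻³·A⁻².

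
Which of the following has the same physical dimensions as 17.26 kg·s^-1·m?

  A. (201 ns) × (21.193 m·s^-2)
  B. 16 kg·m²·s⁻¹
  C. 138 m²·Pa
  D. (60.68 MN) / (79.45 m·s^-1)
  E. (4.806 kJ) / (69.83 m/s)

E.

Reference: kg·m·s⁻¹.
Each option:
  A. [s] · [m·s⁻²] = m·s⁻¹
  B. kg·m²·s⁻¹
  C. Pa·m² = N·m⁻²·m² = kg·m·s⁻²
  D. [kg·m·s⁻²] / [m·s⁻¹] = kg·s⁻¹
  E. [kg·m²·s⁻²] / [m·s⁻¹] = kg·m·s⁻¹  ← same
Only E. matches kg·m·s⁻¹.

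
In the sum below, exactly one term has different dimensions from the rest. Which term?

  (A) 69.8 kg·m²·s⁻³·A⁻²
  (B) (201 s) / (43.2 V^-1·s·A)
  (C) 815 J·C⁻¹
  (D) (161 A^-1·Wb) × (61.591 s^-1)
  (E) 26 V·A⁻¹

(C)

Work out the base dimensions of each:
  (A) kg·m²·s⁻³·A⁻²
  (B) [s] / [kg⁻¹·m⁻²·s⁴·A²] = kg·m²·s⁻³·A⁻²
  (C) J·C⁻¹ = N·m·(s·A)⁻¹ = kg·m²·s⁻³·A⁻¹
  (D) [kg·m²·s⁻²·A⁻²] · [s⁻¹] = kg·m²·s⁻³·A⁻²
  (E) V·A⁻¹ = J·C⁻¹·A⁻¹ = kg·m²·s⁻³·A⁻²
All reduce to kg·m²·s⁻³·A⁻² except (C), which is kg·m²·s⁻³·A⁻¹.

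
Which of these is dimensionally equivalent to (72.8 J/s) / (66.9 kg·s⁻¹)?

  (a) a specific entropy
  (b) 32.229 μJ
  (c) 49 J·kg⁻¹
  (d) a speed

(c)

Reference: [kg·m²·s⁻³] / [kg·s⁻¹] = m²·s⁻².
Each option:
  (a) [specific entropy] = m²·s⁻²·K⁻¹
  (b) J = N·m = kg·m²·s⁻²
  (c) J·kg⁻¹ = N·m·kg⁻¹ = m²·s⁻²  ← same
  (d) [speed] = m·s⁻¹
Only (c) matches m²·s⁻².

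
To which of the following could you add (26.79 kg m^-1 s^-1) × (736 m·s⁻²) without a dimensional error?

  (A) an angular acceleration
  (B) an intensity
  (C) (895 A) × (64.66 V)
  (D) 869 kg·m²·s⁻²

Reference: [kg·m⁻¹·s⁻¹] · [m·s⁻²] = kg·s⁻³.
Each option:
  (A) [angular acceleration] = s⁻²
  (B) [intensity] = kg·s⁻³  ← same
  (C) [A] · [kg·m²·s⁻³·A⁻¹] = kg·m²·s⁻³
  (D) kg·m²·s⁻²
Only (B) matches kg·s⁻³.

(B)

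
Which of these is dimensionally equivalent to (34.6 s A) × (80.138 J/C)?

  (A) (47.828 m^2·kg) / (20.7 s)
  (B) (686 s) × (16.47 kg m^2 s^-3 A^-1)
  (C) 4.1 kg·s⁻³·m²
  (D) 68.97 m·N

(D)

Reference: [s·A] · [kg·m²·s⁻³·A⁻¹] = kg·m²·s⁻².
Each option:
  (A) [kg·m²] / [s] = kg·m²·s⁻¹
  (B) [s] · [kg·m²·s⁻³·A⁻¹] = kg·m²·s⁻²·A⁻¹
  (C) kg·m²·s⁻³
  (D) N·m = kg·m·s⁻²·m = kg·m²·s⁻²  ← same
Only (D) matches kg·m²·s⁻².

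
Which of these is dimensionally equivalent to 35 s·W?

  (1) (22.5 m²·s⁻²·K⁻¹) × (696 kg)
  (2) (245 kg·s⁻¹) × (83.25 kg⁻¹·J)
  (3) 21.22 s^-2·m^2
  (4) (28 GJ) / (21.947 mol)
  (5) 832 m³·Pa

Reference: W·s = J·s⁻¹·s = kg·m²·s⁻².
Each option:
  (1) [m²·s⁻²·K⁻¹] · [kg] = kg·m²·s⁻²·K⁻¹
  (2) [kg·s⁻¹] · [m²·s⁻²] = kg·m²·s⁻³
  (3) m²·s⁻²
  (4) [kg·m²·s⁻²] / [mol] = kg·m²·s⁻²·mol⁻¹
  (5) Pa·m³ = N·m⁻²·m³ = kg·m²·s⁻²  ← same
Only (5) matches kg·m²·s⁻².

(5)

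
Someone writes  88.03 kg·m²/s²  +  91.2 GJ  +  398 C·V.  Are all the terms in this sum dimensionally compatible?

Work out the base dimensions of each:
  88.03 kg·m²/s²:  kg·m²·s⁻²
  91.2 GJ:  J = N·m = kg·m²·s⁻²
  398 C·V:  C·V = s·A·J·C⁻¹ = kg·m²·s⁻²
Every term reduces to kg·m²·s⁻².

Yes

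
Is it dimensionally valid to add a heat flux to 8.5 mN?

Expand each in SI base units:
  a heat flux:  [heat flux] = kg·s⁻³
  8.5 mN:  N = kg·m·s⁻²
kg·s⁻³ ≠ kg·m·s⁻², so they cannot be added.

No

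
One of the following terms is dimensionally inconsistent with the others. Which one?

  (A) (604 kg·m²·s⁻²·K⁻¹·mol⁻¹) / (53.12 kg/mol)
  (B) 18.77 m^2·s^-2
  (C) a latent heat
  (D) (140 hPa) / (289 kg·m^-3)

In SI base units:
  (A) [kg·m²·s⁻²·K⁻¹·mol⁻¹] / [kg·mol⁻¹] = m²·s⁻²·K⁻¹
  (B) m²·s⁻²
  (C) [latent heat] = m²·s⁻²
  (D) [kg·m⁻¹·s⁻²] / [kg·m⁻³] = m²·s⁻²
All reduce to m²·s⁻² except (A), which is m²·s⁻²·K⁻¹.

(A)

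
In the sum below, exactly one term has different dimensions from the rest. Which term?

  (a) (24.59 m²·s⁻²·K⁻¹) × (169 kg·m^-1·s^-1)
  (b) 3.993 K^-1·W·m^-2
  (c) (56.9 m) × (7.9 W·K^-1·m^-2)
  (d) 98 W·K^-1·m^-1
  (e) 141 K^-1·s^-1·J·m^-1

(b)

Work out the base dimensions of each:
  (a) [m²·s⁻²·K⁻¹] · [kg·m⁻¹·s⁻¹] = kg·m·s⁻³·K⁻¹
  (b) W·m⁻²·K⁻¹ = J·s⁻¹·m⁻²·K⁻¹ = kg·s⁻³·K⁻¹
  (c) [m] · [kg·s⁻³·K⁻¹] = kg·m·s⁻³·K⁻¹
  (d) W·m⁻¹·K⁻¹ = J·s⁻¹·m⁻¹·K⁻¹ = kg·m·s⁻³·K⁻¹
  (e) J·s⁻¹·m⁻¹·K⁻¹ = N·m·s⁻¹·m⁻¹·K⁻¹ = kg·m·s⁻³·K⁻¹
All reduce to kg·m·s⁻³·K⁻¹ except (b), which is kg·s⁻³·K⁻¹.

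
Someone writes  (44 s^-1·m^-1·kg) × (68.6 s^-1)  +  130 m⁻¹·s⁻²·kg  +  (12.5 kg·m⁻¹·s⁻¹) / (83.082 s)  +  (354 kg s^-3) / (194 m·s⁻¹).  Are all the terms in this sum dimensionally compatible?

Yes

Expand each in SI base units:
  (44 s^-1·m^-1·kg) × (68.6 s^-1):  [kg·m⁻¹·s⁻¹] · [s⁻¹] = kg·m⁻¹·s⁻²
  130 m⁻¹·s⁻²·kg:  kg·m⁻¹·s⁻²
  (12.5 kg·m⁻¹·s⁻¹) / (83.082 s):  [kg·m⁻¹·s⁻¹] / [s] = kg·m⁻¹·s⁻²
  (354 kg s^-3) / (194 m·s⁻¹):  [kg·s⁻³] / [m·s⁻¹] = kg·m⁻¹·s⁻²
Every term reduces to kg·m⁻¹·s⁻².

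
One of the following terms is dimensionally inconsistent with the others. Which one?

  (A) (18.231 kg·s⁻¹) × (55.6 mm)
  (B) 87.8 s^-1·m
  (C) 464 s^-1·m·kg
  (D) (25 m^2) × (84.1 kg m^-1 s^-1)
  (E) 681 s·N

Work out the base dimensions of each:
  (A) [kg·s⁻¹] · [m] = kg·m·s⁻¹
  (B) m·s⁻¹
  (C) kg·m·s⁻¹
  (D) [m²] · [kg·m⁻¹·s⁻¹] = kg·m·s⁻¹
  (E) N·s = kg·m·s⁻²·s = kg·m·s⁻¹
All reduce to kg·m·s⁻¹ except (B), which is m·s⁻¹.

(B)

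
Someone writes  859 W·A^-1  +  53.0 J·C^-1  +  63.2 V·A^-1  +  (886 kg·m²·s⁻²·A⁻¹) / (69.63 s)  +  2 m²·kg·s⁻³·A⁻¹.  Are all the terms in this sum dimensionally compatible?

No

In SI base units:
  859 W·A^-1:  W·A⁻¹ = J·s⁻¹·A⁻¹ = kg·m²·s⁻³·A⁻¹
  53.0 J·C^-1:  J·C⁻¹ = N·m·(s·A)⁻¹ = kg·m²·s⁻³·A⁻¹
  63.2 V·A^-1:  V·A⁻¹ = J·C⁻¹·A⁻¹ = kg·m²·s⁻³·A⁻²
  (886 kg·m²·s⁻²·A⁻¹) / (69.63 s):  [kg·m²·s⁻²·A⁻¹] / [s] = kg·m²·s⁻³·A⁻¹
  2 m²·kg·s⁻³·A⁻¹:  kg·m²·s⁻³·A⁻¹
The terms do not share a single dimension (kg·m²·s⁻³·A⁻² vs kg·m²·s⁻³·A⁻¹).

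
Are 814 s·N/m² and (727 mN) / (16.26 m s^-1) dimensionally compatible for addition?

Reduce each to base SI dimensions:
  814 s·N/m²:  N·s·m⁻² = kg·m·s⁻²·s·m⁻² = kg·m⁻¹·s⁻¹
  (727 mN) / (16.26 m s^-1):  [kg·m·s⁻²] / [m·s⁻¹] = kg·s⁻¹
kg·m⁻¹·s⁻¹ ≠ kg·s⁻¹, so they cannot be added.

No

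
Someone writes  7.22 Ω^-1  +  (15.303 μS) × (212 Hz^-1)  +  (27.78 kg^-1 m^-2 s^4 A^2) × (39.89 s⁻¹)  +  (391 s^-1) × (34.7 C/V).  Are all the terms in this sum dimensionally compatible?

In SI base units:
  7.22 Ω^-1:  Ω⁻¹ = (V·A⁻¹)⁻¹ = kg⁻¹·m⁻²·s³·A²
  (15.303 μS) × (212 Hz^-1):  [kg⁻¹·m⁻²·s³·A²] · [s] = kg⁻¹·m⁻²·s⁴·A²
  (27.78 kg^-1 m^-2 s^4 A^2) × (39.89 s⁻¹):  [kg⁻¹·m⁻²·s⁴·A²] · [s⁻¹] = kg⁻¹·m⁻²·s³·A²
  (391 s^-1) × (34.7 C/V):  [s⁻¹] · [kg⁻¹·m⁻²·s⁴·A²] = kg⁻¹·m⁻²·s³·A²
The terms do not share a single dimension (kg⁻¹·m⁻²·s³·A² vs kg⁻¹·m⁻²·s⁴·A²).

No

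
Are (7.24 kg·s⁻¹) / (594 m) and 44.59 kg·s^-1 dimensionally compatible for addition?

No

Expand each in SI base units:
  (7.24 kg·s⁻¹) / (594 m):  [kg·s⁻¹] / [m] = kg·m⁻¹·s⁻¹
  44.59 kg·s^-1:  kg·s⁻¹
kg·m⁻¹·s⁻¹ ≠ kg·s⁻¹, so they cannot be added.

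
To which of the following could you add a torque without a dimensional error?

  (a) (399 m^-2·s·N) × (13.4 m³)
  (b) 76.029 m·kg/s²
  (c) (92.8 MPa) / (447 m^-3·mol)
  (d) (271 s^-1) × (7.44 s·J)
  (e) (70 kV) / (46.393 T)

Reference: [torque] = kg·m²·s⁻².
Each option:
  (a) [kg·m⁻¹·s⁻¹] · [m³] = kg·m²·s⁻¹
  (b) kg·m·s⁻²
  (c) [kg·m⁻¹·s⁻²] / [m⁻³·mol] = kg·m²·s⁻²·mol⁻¹
  (d) [s⁻¹] · [kg·m²·s⁻¹] = kg·m²·s⁻²  ← same
  (e) [kg·m²·s⁻³·A⁻¹] / [kg·s⁻²·A⁻¹] = m²·s⁻¹
Only (d) matches kg·m²·s⁻².

(d)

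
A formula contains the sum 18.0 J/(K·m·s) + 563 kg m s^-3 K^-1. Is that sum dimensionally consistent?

Work out the base dimensions of each:
  18.0 J/(K·m·s):  J·s⁻¹·m⁻¹·K⁻¹ = N·m·s⁻¹·m⁻¹·K⁻¹ = kg·m·s⁻³·K⁻¹
  563 kg m s^-3 K^-1:  kg·m·s⁻³·K⁻¹
Both are kg·m·s⁻³·K⁻¹, so they have the same dimensions and can be added.

Yes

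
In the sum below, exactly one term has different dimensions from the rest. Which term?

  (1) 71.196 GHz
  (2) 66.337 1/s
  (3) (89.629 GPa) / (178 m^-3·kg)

Work out the base dimensions of each:
  (1) Hz = s⁻¹
  (2) s⁻¹
  (3) [kg·m⁻¹·s⁻²] / [kg·m⁻³] = m²·s⁻²
All reduce to s⁻¹ except (3), which is m²·s⁻².

(3)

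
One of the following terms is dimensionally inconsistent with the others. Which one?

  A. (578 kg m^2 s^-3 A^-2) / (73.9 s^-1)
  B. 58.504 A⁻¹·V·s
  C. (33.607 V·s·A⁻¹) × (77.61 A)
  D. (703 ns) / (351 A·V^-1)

C.

Expand each in SI base units:
  A. [kg·m²·s⁻³·A⁻²] / [s⁻¹] = kg·m²·s⁻²·A⁻²
  B. V·s·A⁻¹ = J·C⁻¹·s·A⁻¹ = kg·m²·s⁻²·A⁻²
  C. [kg·m²·s⁻²·A⁻²] · [A] = kg·m²·s⁻²·A⁻¹
  D. [s] / [kg⁻¹·m⁻²·s³·A²] = kg·m²·s⁻²·A⁻²
All reduce to kg·m²·s⁻²·A⁻² except C., which is kg·m²·s⁻²·A⁻¹.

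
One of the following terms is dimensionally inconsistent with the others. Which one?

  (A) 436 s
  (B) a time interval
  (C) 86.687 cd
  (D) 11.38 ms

(C)

Expand each in SI base units:
  (A) s
  (B) [time interval] = s
  (C) cd
  (D) s
All reduce to s except (C), which is cd.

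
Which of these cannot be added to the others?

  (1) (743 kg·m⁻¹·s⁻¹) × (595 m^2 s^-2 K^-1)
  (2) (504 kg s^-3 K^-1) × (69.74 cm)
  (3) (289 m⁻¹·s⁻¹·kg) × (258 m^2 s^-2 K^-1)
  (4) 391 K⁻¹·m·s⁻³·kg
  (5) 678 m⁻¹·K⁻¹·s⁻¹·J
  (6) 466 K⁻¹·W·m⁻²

(6)

Reduce each to base SI dimensions:
  (1) [kg·m⁻¹·s⁻¹] · [m²·s⁻²·K⁻¹] = kg·m·s⁻³·K⁻¹
  (2) [kg·s⁻³·K⁻¹] · [m] = kg·m·s⁻³·K⁻¹
  (3) [kg·m⁻¹·s⁻¹] · [m²·s⁻²·K⁻¹] = kg·m·s⁻³·K⁻¹
  (4) kg·m·s⁻³·K⁻¹
  (5) J·s⁻¹·m⁻¹·K⁻¹ = N·m·s⁻¹·m⁻¹·K⁻¹ = kg·m·s⁻³·K⁻¹
  (6) W·m⁻²·K⁻¹ = J·s⁻¹·m⁻²·K⁻¹ = kg·s⁻³·K⁻¹
All reduce to kg·m·s⁻³·K⁻¹ except (6), which is kg·s⁻³·K⁻¹.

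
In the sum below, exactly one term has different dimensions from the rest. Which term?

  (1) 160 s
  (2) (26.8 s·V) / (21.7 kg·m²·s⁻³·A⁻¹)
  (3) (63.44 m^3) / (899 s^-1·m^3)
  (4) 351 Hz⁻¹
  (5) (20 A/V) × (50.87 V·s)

(5)

In SI base units:
  (1) s
  (2) [kg·m²·s⁻²·A⁻¹] / [kg·m²·s⁻³·A⁻¹] = s
  (3) [m³] / [m³·s⁻¹] = s
  (4) Hz⁻¹ = (s⁻¹)⁻¹ = s
  (5) [kg⁻¹·m⁻²·s³·A²] · [kg·m²·s⁻²·A⁻¹] = s·A
All reduce to s except (5), which is s·A.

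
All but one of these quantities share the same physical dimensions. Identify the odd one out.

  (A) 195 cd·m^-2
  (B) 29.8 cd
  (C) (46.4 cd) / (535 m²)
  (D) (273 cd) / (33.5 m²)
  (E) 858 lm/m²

(B)

Reduce each to base SI dimensions:
  (A) cd·m⁻² = m⁻²·cd
  (B) cd
  (C) [cd] / [m²] = m⁻²·cd
  (D) [cd] / [m²] = m⁻²·cd
  (E) lm·m⁻² = cd·m⁻² = m⁻²·cd
All reduce to m⁻²·cd except (B), which is cd.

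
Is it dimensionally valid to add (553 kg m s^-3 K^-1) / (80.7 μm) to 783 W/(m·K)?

Work out the base dimensions of each:
  (553 kg m s^-3 K^-1) / (80.7 μm):  [kg·m·s⁻³·K⁻¹] / [m] = kg·s⁻³·K⁻¹
  783 W/(m·K):  W·m⁻¹·K⁻¹ = J·s⁻¹·m⁻¹·K⁻¹ = kg·m·s⁻³·K⁻¹
kg·s⁻³·K⁻¹ ≠ kg·m·s⁻³·K⁻¹, so they cannot be added.

No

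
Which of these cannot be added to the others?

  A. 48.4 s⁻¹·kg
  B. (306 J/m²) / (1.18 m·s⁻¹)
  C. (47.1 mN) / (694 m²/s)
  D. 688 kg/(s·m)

A.

Reduce each to base SI dimensions:
  A. kg·s⁻¹
  B. [kg·s⁻²] / [m·s⁻¹] = kg·m⁻¹·s⁻¹
  C. [kg·m·s⁻²] / [m²·s⁻¹] = kg·m⁻¹·s⁻¹
  D. kg·m⁻¹·s⁻¹
All reduce to kg·m⁻¹·s⁻¹ except A., which is kg·s⁻¹.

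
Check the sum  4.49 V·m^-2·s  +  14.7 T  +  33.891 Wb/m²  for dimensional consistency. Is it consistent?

Expand each in SI base units:
  4.49 V·m^-2·s:  V·s·m⁻² = J·C⁻¹·s·m⁻² = kg·s⁻²·A⁻¹
  14.7 T:  T = Wb·m⁻² = kg·s⁻²·A⁻¹
  33.891 Wb/m²:  Wb·m⁻² = V·s·m⁻² = kg·s⁻²·A⁻¹
Every term reduces to kg·s⁻²·A⁻¹.

Yes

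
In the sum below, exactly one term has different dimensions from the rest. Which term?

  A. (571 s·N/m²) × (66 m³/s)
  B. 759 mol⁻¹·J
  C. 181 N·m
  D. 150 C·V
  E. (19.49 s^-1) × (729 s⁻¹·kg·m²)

B.

In SI base units:
  A. [kg·m⁻¹·s⁻¹] · [m³·s⁻¹] = kg·m²·s⁻²
  B. J·mol⁻¹ = N·m·mol⁻¹ = kg·m²·s⁻²·mol⁻¹
  C. N·m = kg·m·s⁻²·m = kg·m²·s⁻²
  D. C·V = s·A·J·C⁻¹ = kg·m²·s⁻²
  E. [s⁻¹] · [kg·m²·s⁻¹] = kg·m²·s⁻²
All reduce to kg·m²·s⁻² except B., which is kg·m²·s⁻²·mol⁻¹.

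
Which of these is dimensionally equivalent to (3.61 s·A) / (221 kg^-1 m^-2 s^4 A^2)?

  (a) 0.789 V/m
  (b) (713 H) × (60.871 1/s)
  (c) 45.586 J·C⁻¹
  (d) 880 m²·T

Reference: [s·A] / [kg⁻¹·m⁻²·s⁴·A²] = kg·m²·s⁻³·A⁻¹.
Each option:
  (a) V·m⁻¹ = J·C⁻¹·m⁻¹ = kg·m·s⁻³·A⁻¹
  (b) [kg·m²·s⁻²·A⁻²] · [s⁻¹] = kg·m²·s⁻³·A⁻²
  (c) J·C⁻¹ = N·m·(s·A)⁻¹ = kg·m²·s⁻³·A⁻¹  ← same
  (d) T·m² = Wb·m⁻²·m² = kg·m²·s⁻²·A⁻¹
Only (c) matches kg·m²·s⁻³·A⁻¹.

(c)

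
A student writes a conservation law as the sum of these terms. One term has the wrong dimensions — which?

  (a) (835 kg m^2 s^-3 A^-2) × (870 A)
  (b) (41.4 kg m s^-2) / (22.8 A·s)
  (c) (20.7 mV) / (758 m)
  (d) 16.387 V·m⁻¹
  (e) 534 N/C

In SI base units:
  (a) [kg·m²·s⁻³·A⁻²] · [A] = kg·m²·s⁻³·A⁻¹
  (b) [kg·m·s⁻²] / [s·A] = kg·m·s⁻³·A⁻¹
  (c) [kg·m²·s⁻³·A⁻¹] / [m] = kg·m·s⁻³·A⁻¹
  (d) V·m⁻¹ = J·C⁻¹·m⁻¹ = kg·m·s⁻³·A⁻¹
  (e) N·C⁻¹ = kg·m·s⁻²·(s·A)⁻¹ = kg·m·s⁻³·A⁻¹
All reduce to kg·m·s⁻³·A⁻¹ except (a), which is kg·m²·s⁻³·A⁻¹.

(a)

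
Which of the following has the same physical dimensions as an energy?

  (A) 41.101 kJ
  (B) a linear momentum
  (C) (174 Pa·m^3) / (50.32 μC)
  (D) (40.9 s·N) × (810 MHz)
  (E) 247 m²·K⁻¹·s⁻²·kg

(A)

Reference: [energy] = kg·m²·s⁻².
Each option:
  (A) J = N·m = kg·m²·s⁻²  ← same
  (B) [linear momentum] = kg·m·s⁻¹
  (C) [kg·m²·s⁻²] / [s·A] = kg·m²·s⁻³·A⁻¹
  (D) [kg·m·s⁻¹] · [s⁻¹] = kg·m·s⁻²
  (E) kg·m²·s⁻²·K⁻¹
Only (A) matches kg·m²·s⁻².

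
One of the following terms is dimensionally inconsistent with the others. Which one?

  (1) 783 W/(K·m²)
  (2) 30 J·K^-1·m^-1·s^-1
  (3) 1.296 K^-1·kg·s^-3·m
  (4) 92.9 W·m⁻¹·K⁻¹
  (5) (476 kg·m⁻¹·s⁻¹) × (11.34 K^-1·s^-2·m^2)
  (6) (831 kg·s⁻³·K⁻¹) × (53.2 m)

(1)

Expand each in SI base units:
  (1) W·m⁻²·K⁻¹ = J·s⁻¹·m⁻²·K⁻¹ = kg·s⁻³·K⁻¹
  (2) J·s⁻¹·m⁻¹·K⁻¹ = N·m·s⁻¹·m⁻¹·K⁻¹ = kg·m·s⁻³·K⁻¹
  (3) kg·m·s⁻³·K⁻¹
  (4) W·m⁻¹·K⁻¹ = J·s⁻¹·m⁻¹·K⁻¹ = kg·m·s⁻³·K⁻¹
  (5) [kg·m⁻¹·s⁻¹] · [m²·s⁻²·K⁻¹] = kg·m·s⁻³·K⁻¹
  (6) [kg·s⁻³·K⁻¹] · [m] = kg·m·s⁻³·K⁻¹
All reduce to kg·m·s⁻³·K⁻¹ except (1), which is kg·s⁻³·K⁻¹.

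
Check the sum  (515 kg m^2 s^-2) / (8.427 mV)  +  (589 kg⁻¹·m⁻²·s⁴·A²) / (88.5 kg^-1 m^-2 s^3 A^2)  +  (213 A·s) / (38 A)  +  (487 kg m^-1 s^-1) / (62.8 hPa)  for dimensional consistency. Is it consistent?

Expand each in SI base units:
  (515 kg m^2 s^-2) / (8.427 mV):  [kg·m²·s⁻²] / [kg·m²·s⁻³·A⁻¹] = s·A
  (589 kg⁻¹·m⁻²·s⁴·A²) / (88.5 kg^-1 m^-2 s^3 A^2):  [kg⁻¹·m⁻²·s⁴·A²] / [kg⁻¹·m⁻²·s³·A²] = s
  (213 A·s) / (38 A):  [s·A] / [A] = s
  (487 kg m^-1 s^-1) / (62.8 hPa):  [kg·m⁻¹·s⁻¹] / [kg·m⁻¹·s⁻²] = s
The terms do not share a single dimension (s vs s·A).

No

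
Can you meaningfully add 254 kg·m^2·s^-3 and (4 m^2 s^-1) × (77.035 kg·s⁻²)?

Reduce each to base SI dimensions:
  254 kg·m^2·s^-3:  kg·m²·s⁻³
  (4 m^2 s^-1) × (77.035 kg·s⁻²):  [m²·s⁻¹] · [kg·s⁻²] = kg·m²·s⁻³
Both are kg·m²·s⁻³, so they have the same dimensions and can be added.

Yes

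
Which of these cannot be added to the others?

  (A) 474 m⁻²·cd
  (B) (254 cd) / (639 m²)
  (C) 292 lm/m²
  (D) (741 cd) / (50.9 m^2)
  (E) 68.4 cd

(E)

Expand each in SI base units:
  (A) cd·m⁻² = m⁻²·cd
  (B) [cd] / [m²] = m⁻²·cd
  (C) lm·m⁻² = cd·m⁻² = m⁻²·cd
  (D) [cd] / [m²] = m⁻²·cd
  (E) cd
All reduce to m⁻²·cd except (E), which is cd.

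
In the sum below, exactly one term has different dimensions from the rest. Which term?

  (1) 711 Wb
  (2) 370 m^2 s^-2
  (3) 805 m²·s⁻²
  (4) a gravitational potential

In SI base units:
  (1) Wb = V·s = kg·m²·s⁻²·A⁻¹
  (2) m²·s⁻²
  (3) m²·s⁻²
  (4) [gravitational potential] = m²·s⁻²
All reduce to m²·s⁻² except (1), which is kg·m²·s⁻²·A⁻¹.

(1)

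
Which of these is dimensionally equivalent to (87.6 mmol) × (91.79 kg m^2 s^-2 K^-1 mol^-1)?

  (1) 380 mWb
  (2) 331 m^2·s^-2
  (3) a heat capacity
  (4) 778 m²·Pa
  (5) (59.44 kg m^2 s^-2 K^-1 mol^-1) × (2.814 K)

(3)

Reference: [mol] · [kg·m²·s⁻²·K⁻¹·mol⁻¹] = kg·m²·s⁻²·K⁻¹.
Each option:
  (1) Wb = V·s = kg·m²·s⁻²·A⁻¹
  (2) m²·s⁻²
  (3) [heat capacity] = kg·m²·s⁻²·K⁻¹  ← same
  (4) Pa·m² = N·m⁻²·m² = kg·m·s⁻²
  (5) [kg·m²·s⁻²·K⁻¹·mol⁻¹] · [K] = kg·m²·s⁻²·mol⁻¹
Only (3) matches kg·m²·s⁻²·K⁻¹.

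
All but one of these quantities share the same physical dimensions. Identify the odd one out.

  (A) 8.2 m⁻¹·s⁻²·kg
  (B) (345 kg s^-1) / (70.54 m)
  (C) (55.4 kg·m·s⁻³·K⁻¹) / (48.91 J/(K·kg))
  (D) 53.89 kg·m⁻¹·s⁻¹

(A)

Work out the base dimensions of each:
  (A) kg·m⁻¹·s⁻²
  (B) [kg·s⁻¹] / [m] = kg·m⁻¹·s⁻¹
  (C) [kg·m·s⁻³·K⁻¹] / [m²·s⁻²·K⁻¹] = kg·m⁻¹·s⁻¹
  (D) kg·m⁻¹·s⁻¹
All reduce to kg·m⁻¹·s⁻¹ except (A), which is kg·m⁻¹·s⁻².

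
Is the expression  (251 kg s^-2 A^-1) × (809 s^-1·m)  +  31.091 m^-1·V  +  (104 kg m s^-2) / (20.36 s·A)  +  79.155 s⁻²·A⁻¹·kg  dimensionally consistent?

Dimensions:
  (251 kg s^-2 A^-1) × (809 s^-1·m):  [kg·s⁻²·A⁻¹] · [m·s⁻¹] = kg·m·s⁻³·A⁻¹
  31.091 m^-1·V:  V·m⁻¹ = J·C⁻¹·m⁻¹ = kg·m·s⁻³·A⁻¹
  (104 kg m s^-2) / (20.36 s·A):  [kg·m·s⁻²] / [s·A] = kg·m·s⁻³·A⁻¹
  79.155 s⁻²·A⁻¹·kg:  kg·s⁻²·A⁻¹
The terms do not share a single dimension (kg·m·s⁻³·A⁻¹ vs kg·s⁻²·A⁻¹).

No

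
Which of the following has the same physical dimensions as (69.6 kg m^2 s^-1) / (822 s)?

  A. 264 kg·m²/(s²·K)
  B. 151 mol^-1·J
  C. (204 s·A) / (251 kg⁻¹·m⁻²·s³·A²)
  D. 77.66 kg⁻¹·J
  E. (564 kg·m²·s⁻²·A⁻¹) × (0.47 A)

Reference: [kg·m²·s⁻¹] / [s] = kg·m²·s⁻².
Each option:
  A. kg·m²·s⁻²·K⁻¹
  B. J·mol⁻¹ = N·m·mol⁻¹ = kg·m²·s⁻²·mol⁻¹
  C. [s·A] / [kg⁻¹·m⁻²·s³·A²] = kg·m²·s⁻²·A⁻¹
  D. J·kg⁻¹ = N·m·kg⁻¹ = m²·s⁻²
  E. [kg·m²·s⁻²·A⁻¹] · [A] = kg·m²·s⁻²  ← same
Only E. matches kg·m²·s⁻².

E.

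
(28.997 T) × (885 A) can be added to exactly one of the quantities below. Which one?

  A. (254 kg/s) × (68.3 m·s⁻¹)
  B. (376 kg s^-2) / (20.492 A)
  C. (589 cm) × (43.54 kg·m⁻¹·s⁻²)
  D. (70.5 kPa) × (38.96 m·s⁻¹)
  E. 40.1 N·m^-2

C.

Reference: [kg·s⁻²·A⁻¹] · [A] = kg·s⁻².
Each option:
  A. [kg·s⁻¹] · [m·s⁻¹] = kg·m·s⁻²
  B. [kg·s⁻²] / [A] = kg·s⁻²·A⁻¹
  C. [m] · [kg·m⁻¹·s⁻²] = kg·s⁻²  ← same
  D. [kg·m⁻¹·s⁻²] · [m·s⁻¹] = kg·s⁻³
  E. N·m⁻² = kg·m·s⁻²·m⁻² = kg·m⁻¹·s⁻²
Only C. matches kg·s⁻².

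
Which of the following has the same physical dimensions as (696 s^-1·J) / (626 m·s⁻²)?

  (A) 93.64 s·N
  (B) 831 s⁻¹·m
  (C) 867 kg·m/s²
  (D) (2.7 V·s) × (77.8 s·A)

(A)

Reference: [kg·m²·s⁻³] / [m·s⁻²] = kg·m·s⁻¹.
Each option:
  (A) N·s = kg·m·s⁻²·s = kg·m·s⁻¹  ← same
  (B) m·s⁻¹
  (C) kg·m·s⁻²
  (D) [kg·m²·s⁻²·A⁻¹] · [s·A] = kg·m²·s⁻¹
Only (A) matches kg·m·s⁻¹.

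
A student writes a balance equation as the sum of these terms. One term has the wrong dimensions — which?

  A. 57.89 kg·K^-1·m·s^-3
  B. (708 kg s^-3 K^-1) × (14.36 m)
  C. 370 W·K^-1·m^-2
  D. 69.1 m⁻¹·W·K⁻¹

Reduce each to base SI dimensions:
  A. kg·m·s⁻³·K⁻¹
  B. [kg·s⁻³·K⁻¹] · [m] = kg·m·s⁻³·K⁻¹
  C. W·m⁻²·K⁻¹ = J·s⁻¹·m⁻²·K⁻¹ = kg·s⁻³·K⁻¹
  D. W·m⁻¹·K⁻¹ = J·s⁻¹·m⁻¹·K⁻¹ = kg·m·s⁻³·K⁻¹
All reduce to kg·m·s⁻³·K⁻¹ except C., which is kg·s⁻³·K⁻¹.

C.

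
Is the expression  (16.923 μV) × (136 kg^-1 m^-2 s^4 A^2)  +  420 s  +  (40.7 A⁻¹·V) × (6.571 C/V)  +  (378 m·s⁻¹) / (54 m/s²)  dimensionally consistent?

No

Reduce each to base SI dimensions:
  (16.923 μV) × (136 kg^-1 m^-2 s^4 A^2):  [kg·m²·s⁻³·A⁻¹] · [kg⁻¹·m⁻²·s⁴·A²] = s·A
  420 s:  s
  (40.7 A⁻¹·V) × (6.571 C/V):  [kg·m²·s⁻³·A⁻²] · [kg⁻¹·m⁻²·s⁴·A²] = s
  (378 m·s⁻¹) / (54 m/s²):  [m·s⁻¹] / [m·s⁻²] = s
The terms do not share a single dimension (s vs s·A).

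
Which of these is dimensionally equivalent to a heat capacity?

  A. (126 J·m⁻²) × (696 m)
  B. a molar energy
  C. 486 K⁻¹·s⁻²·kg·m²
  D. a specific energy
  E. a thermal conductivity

C.

Reference: [heat capacity] = kg·m²·s⁻²·K⁻¹.
Each option:
  A. [kg·s⁻²] · [m] = kg·m·s⁻²
  B. [molar energy] = kg·m²·s⁻²·mol⁻¹
  C. kg·m²·s⁻²·K⁻¹  ← same
  D. [specific energy] = m²·s⁻²
  E. [thermal conductivity] = kg·m·s⁻³·K⁻¹
Only C. matches kg·m²·s⁻²·K⁻¹.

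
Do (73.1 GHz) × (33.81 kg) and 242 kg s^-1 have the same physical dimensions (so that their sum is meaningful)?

Reduce each to base SI dimensions:
  (73.1 GHz) × (33.81 kg):  [s⁻¹] · [kg] = kg·s⁻¹
  242 kg s^-1:  kg·s⁻¹
Both are kg·s⁻¹, so they have the same dimensions and can be added.

Yes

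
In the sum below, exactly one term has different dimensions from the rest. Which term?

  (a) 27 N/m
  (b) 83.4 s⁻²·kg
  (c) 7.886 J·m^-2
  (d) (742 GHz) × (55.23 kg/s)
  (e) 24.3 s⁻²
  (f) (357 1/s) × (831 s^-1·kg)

Dimensions:
  (a) N·m⁻¹ = kg·m·s⁻²·m⁻¹ = kg·s⁻²
  (b) kg·s⁻²
  (c) J·m⁻² = N·m·m⁻² = kg·s⁻²
  (d) [s⁻¹] · [kg·s⁻¹] = kg·s⁻²
  (e) s⁻²
  (f) [s⁻¹] · [kg·s⁻¹] = kg·s⁻²
All reduce to kg·s⁻² except (e), which is s⁻².

(e)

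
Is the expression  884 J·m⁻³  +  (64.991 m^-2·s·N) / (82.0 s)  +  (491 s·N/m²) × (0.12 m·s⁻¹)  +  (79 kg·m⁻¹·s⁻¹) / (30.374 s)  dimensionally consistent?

Reduce each to base SI dimensions:
  884 J·m⁻³:  J·m⁻³ = N·m·m⁻³ = kg·m⁻¹·s⁻²
  (64.991 m^-2·s·N) / (82.0 s):  [kg·m⁻¹·s⁻¹] / [s] = kg·m⁻¹·s⁻²
  (491 s·N/m²) × (0.12 m·s⁻¹):  [kg·m⁻¹·s⁻¹] · [m·s⁻¹] = kg·s⁻²
  (79 kg·m⁻¹·s⁻¹) / (30.374 s):  [kg·m⁻¹·s⁻¹] / [s] = kg·m⁻¹·s⁻²
The terms do not share a single dimension (kg·m⁻¹·s⁻² vs kg·s⁻²).

No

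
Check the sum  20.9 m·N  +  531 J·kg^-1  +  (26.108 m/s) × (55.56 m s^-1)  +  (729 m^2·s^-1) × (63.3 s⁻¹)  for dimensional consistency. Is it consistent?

No

Dimensions:
  20.9 m·N:  N·m = kg·m·s⁻²·m = kg·m²·s⁻²
  531 J·kg^-1:  J·kg⁻¹ = N·m·kg⁻¹ = m²·s⁻²
  (26.108 m/s) × (55.56 m s^-1):  [m·s⁻¹] · [m·s⁻¹] = m²·s⁻²
  (729 m^2·s^-1) × (63.3 s⁻¹):  [m²·s⁻¹] · [s⁻¹] = m²·s⁻²
The terms do not share a single dimension (kg·m²·s⁻² vs m²·s⁻²).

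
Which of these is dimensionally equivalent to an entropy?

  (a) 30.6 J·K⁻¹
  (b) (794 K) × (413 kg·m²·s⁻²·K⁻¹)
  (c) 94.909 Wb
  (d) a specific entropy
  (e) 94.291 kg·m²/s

(a)

Reference: [entropy] = kg·m²·s⁻²·K⁻¹.
Each option:
  (a) J·K⁻¹ = N·m·K⁻¹ = kg·m²·s⁻²·K⁻¹  ← same
  (b) [K] · [kg·m²·s⁻²·K⁻¹] = kg·m²·s⁻²
  (c) Wb = V·s = kg·m²·s⁻²·A⁻¹
  (d) [specific entropy] = m²·s⁻²·K⁻¹
  (e) kg·m²·s⁻¹
Only (a) matches kg·m²·s⁻²·K⁻¹.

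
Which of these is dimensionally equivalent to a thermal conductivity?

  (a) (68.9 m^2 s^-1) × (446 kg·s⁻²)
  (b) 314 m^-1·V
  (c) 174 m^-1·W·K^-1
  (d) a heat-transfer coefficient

Reference: [thermal conductivity] = kg·m·s⁻³·K⁻¹.
Each option:
  (a) [m²·s⁻¹] · [kg·s⁻²] = kg·m²·s⁻³
  (b) V·m⁻¹ = J·C⁻¹·m⁻¹ = kg·m·s⁻³·A⁻¹
  (c) W·m⁻¹·K⁻¹ = J·s⁻¹·m⁻¹·K⁻¹ = kg·m·s⁻³·K⁻¹  ← same
  (d) [heat-transfer coefficient] = kg·s⁻³·K⁻¹
Only (c) matches kg·m·s⁻³·K⁻¹.

(c)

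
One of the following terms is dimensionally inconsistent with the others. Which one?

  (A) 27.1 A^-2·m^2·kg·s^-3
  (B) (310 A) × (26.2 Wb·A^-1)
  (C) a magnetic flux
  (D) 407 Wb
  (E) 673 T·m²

Expand each in SI base units:
  (A) kg·m²·s⁻³·A⁻²
  (B) [A] · [kg·m²·s⁻²·A⁻²] = kg·m²·s⁻²·A⁻¹
  (C) [magnetic flux] = kg·m²·s⁻²·A⁻¹
  (D) Wb = V·s = kg·m²·s⁻²·A⁻¹
  (E) T·m² = Wb·m⁻²·m² = kg·m²·s⁻²·A⁻¹
All reduce to kg·m²·s⁻²·A⁻¹ except (A), which is kg·m²·s⁻³·A⁻².

(A)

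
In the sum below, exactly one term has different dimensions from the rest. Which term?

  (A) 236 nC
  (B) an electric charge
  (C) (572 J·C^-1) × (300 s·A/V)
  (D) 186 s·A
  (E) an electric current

(E)

In SI base units:
  (A) C = s·A
  (B) [electric charge] = s·A
  (C) [kg·m²·s⁻³·A⁻¹] · [kg⁻¹·m⁻²·s⁴·A²] = s·A
  (D) A·s = s·A
  (E) [electric current] = A
All reduce to s·A except (E), which is A.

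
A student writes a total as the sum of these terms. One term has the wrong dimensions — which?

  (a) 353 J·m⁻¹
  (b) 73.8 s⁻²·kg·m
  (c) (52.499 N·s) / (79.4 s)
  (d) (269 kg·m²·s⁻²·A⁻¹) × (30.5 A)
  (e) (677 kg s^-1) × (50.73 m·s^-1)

(d)

Dimensions:
  (a) J·m⁻¹ = N·m·m⁻¹ = kg·m·s⁻²
  (b) kg·m·s⁻²
  (c) [kg·m·s⁻¹] / [s] = kg·m·s⁻²
  (d) [kg·m²·s⁻²·A⁻¹] · [A] = kg·m²·s⁻²
  (e) [kg·s⁻¹] · [m·s⁻¹] = kg·m·s⁻²
All reduce to kg·m·s⁻² except (d), which is kg·m²·s⁻².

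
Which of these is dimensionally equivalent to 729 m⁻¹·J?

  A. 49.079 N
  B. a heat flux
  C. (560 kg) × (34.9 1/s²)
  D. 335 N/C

A.

Reference: J·m⁻¹ = N·m·m⁻¹ = kg·m·s⁻².
Each option:
  A. N = kg·m·s⁻²  ← same
  B. [heat flux] = kg·s⁻³
  C. [kg] · [s⁻²] = kg·s⁻²
  D. N·C⁻¹ = kg·m·s⁻²·(s·A)⁻¹ = kg·m·s⁻³·A⁻¹
Only A. matches kg·m·s⁻².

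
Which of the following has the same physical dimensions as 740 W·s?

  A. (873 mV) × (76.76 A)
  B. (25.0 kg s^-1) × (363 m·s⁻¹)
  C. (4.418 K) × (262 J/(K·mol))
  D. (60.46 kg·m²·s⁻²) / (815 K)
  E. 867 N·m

E.

Reference: W·s = J·s⁻¹·s = kg·m²·s⁻².
Each option:
  A. [kg·m²·s⁻³·A⁻¹] · [A] = kg·m²·s⁻³
  B. [kg·s⁻¹] · [m·s⁻¹] = kg·m·s⁻²
  C. [K] · [kg·m²·s⁻²·K⁻¹·mol⁻¹] = kg·m²·s⁻²·mol⁻¹
  D. [kg·m²·s⁻²] / [K] = kg·m²·s⁻²·K⁻¹
  E. N·m = kg·m·s⁻²·m = kg·m²·s⁻²  ← same
Only E. matches kg·m²·s⁻².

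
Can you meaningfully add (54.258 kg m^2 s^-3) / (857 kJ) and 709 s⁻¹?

Yes

Expand each in SI base units:
  (54.258 kg m^2 s^-3) / (857 kJ):  [kg·m²·s⁻³] / [kg·m²·s⁻²] = s⁻¹
  709 s⁻¹:  s⁻¹
Both are s⁻¹, so they have the same dimensions and can be added.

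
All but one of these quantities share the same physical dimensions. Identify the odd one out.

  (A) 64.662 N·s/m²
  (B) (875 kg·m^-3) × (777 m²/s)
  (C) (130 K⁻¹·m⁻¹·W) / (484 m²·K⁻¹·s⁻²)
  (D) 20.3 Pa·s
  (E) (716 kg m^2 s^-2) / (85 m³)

Expand each in SI base units:
  (A) N·s·m⁻² = kg·m·s⁻²·s·m⁻² = kg·m⁻¹·s⁻¹
  (B) [kg·m⁻³] · [m²·s⁻¹] = kg·m⁻¹·s⁻¹
  (C) [kg·m·s⁻³·K⁻¹] / [m²·s⁻²·K⁻¹] = kg·m⁻¹·s⁻¹
  (D) Pa·s = N·m⁻²·s = kg·m⁻¹·s⁻¹
  (E) [kg·m²·s⁻²] / [m³] = kg·m⁻¹·s⁻²
All reduce to kg·m⁻¹·s⁻¹ except (E), which is kg·m⁻¹·s⁻².

(E)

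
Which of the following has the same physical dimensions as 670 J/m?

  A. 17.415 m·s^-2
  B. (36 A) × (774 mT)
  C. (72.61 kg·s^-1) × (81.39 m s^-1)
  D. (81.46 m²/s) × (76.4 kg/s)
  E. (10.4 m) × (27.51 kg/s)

C.

Reference: J·m⁻¹ = N·m·m⁻¹ = kg·m·s⁻².
Each option:
  A. m·s⁻²
  B. [A] · [kg·s⁻²·A⁻¹] = kg·s⁻²
  C. [kg·s⁻¹] · [m·s⁻¹] = kg·m·s⁻²  ← same
  D. [m²·s⁻¹] · [kg·s⁻¹] = kg·m²·s⁻²
  E. [m] · [kg·s⁻¹] = kg·m·s⁻¹
Only C. matches kg·m·s⁻².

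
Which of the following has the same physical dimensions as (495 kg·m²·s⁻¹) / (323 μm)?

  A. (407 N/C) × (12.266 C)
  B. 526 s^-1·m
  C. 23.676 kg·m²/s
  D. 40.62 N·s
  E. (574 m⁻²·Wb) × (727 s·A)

D.

Reference: [kg·m²·s⁻¹] / [m] = kg·m·s⁻¹.
Each option:
  A. [kg·m·s⁻³·A⁻¹] · [s·A] = kg·m·s⁻²
  B. m·s⁻¹
  C. kg·m²·s⁻¹
  D. N·s = kg·m·s⁻²·s = kg·m·s⁻¹  ← same
  E. [kg·s⁻²·A⁻¹] · [s·A] = kg·s⁻¹
Only D. matches kg·m·s⁻¹.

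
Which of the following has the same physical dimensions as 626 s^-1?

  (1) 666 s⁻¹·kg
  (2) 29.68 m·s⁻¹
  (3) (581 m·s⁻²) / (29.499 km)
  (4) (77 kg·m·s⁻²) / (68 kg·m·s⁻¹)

Reference: s⁻¹.
Each option:
  (1) kg·s⁻¹
  (2) m·s⁻¹
  (3) [m·s⁻²] / [m] = s⁻²
  (4) [kg·m·s⁻²] / [kg·m·s⁻¹] = s⁻¹  ← same
Only (4) matches s⁻¹.

(4)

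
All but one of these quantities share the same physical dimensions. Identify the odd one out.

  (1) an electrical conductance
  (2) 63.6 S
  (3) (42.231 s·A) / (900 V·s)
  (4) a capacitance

Dimensions:
  (1) [electrical conductance] = kg⁻¹·m⁻²·s³·A²
  (2) S = Ω⁻¹ = kg⁻¹·m⁻²·s³·A²
  (3) [s·A] / [kg·m²·s⁻²·A⁻¹] = kg⁻¹·m⁻²·s³·A²
  (4) [capacitance] = kg⁻¹·m⁻²·s⁴·A²
All reduce to kg⁻¹·m⁻²·s³·A² except (4), which is kg⁻¹·m⁻²·s⁴·A².

(4)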